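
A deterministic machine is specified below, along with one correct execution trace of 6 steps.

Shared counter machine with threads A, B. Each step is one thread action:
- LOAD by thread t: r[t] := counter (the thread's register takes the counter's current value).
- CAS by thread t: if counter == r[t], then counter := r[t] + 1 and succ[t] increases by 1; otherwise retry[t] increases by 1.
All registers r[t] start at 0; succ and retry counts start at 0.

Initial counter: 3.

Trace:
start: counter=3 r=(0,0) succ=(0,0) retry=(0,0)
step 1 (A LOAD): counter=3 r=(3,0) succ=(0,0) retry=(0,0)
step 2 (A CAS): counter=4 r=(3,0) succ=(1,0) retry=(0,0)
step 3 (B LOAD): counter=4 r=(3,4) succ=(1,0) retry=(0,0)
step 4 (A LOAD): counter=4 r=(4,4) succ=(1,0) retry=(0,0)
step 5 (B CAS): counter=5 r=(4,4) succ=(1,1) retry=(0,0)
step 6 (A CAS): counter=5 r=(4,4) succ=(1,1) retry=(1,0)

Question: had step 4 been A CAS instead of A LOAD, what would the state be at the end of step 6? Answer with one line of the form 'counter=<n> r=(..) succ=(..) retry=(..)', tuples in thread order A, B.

(re-executing from step 4 with the substitution; state before step 4: counter=4 r=(3,4) succ=(1,0) retry=(0,0))
step 4 (A CAS): counter=4 r=(3,4) succ=(1,0) retry=(1,0)
step 5 (B CAS): counter=5 r=(3,4) succ=(1,1) retry=(1,0)
step 6 (A CAS): counter=5 r=(3,4) succ=(1,1) retry=(2,0)

counter=5 r=(3,4) succ=(1,1) retry=(2,0)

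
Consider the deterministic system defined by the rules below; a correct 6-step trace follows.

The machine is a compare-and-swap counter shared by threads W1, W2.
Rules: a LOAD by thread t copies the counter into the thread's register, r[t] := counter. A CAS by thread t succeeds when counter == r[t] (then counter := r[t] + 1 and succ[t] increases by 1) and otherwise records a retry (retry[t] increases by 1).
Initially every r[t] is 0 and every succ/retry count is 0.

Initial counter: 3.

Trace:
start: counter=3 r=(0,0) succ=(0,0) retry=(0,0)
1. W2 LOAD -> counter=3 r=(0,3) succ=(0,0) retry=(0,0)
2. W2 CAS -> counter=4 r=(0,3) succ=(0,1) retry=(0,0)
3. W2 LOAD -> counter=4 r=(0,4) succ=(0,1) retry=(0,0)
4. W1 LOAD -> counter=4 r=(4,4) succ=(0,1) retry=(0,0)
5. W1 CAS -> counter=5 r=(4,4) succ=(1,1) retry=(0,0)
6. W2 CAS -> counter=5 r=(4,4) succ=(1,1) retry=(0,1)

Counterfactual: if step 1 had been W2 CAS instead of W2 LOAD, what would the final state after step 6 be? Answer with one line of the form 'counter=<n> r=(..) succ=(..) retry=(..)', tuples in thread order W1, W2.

(re-executing from step 1 with the substitution; state before step 1: counter=3 r=(0,0) succ=(0,0) retry=(0,0))
1. W2 CAS -> counter=3 r=(0,0) succ=(0,0) retry=(0,1)
2. W2 CAS -> counter=3 r=(0,0) succ=(0,0) retry=(0,2)
3. W2 LOAD -> counter=3 r=(0,3) succ=(0,0) retry=(0,2)
4. W1 LOAD -> counter=3 r=(3,3) succ=(0,0) retry=(0,2)
5. W1 CAS -> counter=4 r=(3,3) succ=(1,0) retry=(0,2)
6. W2 CAS -> counter=4 r=(3,3) succ=(1,0) retry=(0,3)

counter=4 r=(3,3) succ=(1,0) retry=(0,3)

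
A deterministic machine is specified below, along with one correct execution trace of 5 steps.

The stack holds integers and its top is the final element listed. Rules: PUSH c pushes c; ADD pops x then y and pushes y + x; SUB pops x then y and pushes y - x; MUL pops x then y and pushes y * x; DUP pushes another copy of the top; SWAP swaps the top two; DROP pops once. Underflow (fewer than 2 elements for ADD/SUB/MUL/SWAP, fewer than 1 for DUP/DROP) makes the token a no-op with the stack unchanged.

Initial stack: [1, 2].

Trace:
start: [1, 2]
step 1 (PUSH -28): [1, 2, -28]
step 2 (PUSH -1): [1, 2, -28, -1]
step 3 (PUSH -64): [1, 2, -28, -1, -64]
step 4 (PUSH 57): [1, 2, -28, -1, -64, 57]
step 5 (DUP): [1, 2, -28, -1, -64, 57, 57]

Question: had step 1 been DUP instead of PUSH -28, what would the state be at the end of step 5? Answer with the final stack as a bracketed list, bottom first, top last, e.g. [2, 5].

(re-executing from step 1 with the substitution; state before step 1: [1, 2])
step 1 (DUP): [1, 2, 2]
step 2 (PUSH -1): [1, 2, 2, -1]
step 3 (PUSH -64): [1, 2, 2, -1, -64]
step 4 (PUSH 57): [1, 2, 2, -1, -64, 57]
step 5 (DUP): [1, 2, 2, -1, -64, 57, 57]

[1, 2, 2, -1, -64, 57, 57]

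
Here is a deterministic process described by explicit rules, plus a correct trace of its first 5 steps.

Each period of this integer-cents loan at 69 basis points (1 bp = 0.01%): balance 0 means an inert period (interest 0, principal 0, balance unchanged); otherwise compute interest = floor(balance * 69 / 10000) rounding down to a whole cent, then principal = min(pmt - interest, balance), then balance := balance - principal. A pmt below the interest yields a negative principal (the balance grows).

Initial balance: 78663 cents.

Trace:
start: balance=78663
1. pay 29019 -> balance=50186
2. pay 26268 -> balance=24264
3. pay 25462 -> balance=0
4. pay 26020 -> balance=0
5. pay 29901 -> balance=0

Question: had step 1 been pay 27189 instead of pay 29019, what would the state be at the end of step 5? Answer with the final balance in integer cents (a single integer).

(re-executing from step 1 with the substitution; state before step 1: balance=78663)
1. pay 27189 -> balance=52016
2. pay 26268 -> balance=26106
3. pay 25462 -> balance=824
4. pay 26020 -> balance=0
5. pay 29901 -> balance=0

0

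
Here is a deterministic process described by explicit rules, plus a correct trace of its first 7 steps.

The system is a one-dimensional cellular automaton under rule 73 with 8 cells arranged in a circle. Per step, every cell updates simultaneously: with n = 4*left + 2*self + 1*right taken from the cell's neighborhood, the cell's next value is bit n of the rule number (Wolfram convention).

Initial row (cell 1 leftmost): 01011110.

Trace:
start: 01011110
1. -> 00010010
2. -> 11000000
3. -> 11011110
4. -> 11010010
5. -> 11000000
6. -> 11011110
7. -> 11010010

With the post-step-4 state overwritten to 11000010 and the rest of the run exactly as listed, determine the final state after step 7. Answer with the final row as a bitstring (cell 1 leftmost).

state after step 4 := 11000010
5. -> 11011000
6. -> 11011010
7. -> 11011000

11011000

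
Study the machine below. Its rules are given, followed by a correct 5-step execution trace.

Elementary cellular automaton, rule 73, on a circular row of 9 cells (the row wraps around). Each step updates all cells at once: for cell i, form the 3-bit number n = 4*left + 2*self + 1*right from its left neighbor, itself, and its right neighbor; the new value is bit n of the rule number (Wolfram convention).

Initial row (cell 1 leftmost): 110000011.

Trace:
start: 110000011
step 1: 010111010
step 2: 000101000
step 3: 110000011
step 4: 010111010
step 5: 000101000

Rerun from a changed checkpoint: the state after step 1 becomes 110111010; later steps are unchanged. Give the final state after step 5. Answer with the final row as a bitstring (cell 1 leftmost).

110101010

state after step 1 := 110111010
step 2: 110101000
step 3: 110000010
step 4: 110111000
step 5: 110101010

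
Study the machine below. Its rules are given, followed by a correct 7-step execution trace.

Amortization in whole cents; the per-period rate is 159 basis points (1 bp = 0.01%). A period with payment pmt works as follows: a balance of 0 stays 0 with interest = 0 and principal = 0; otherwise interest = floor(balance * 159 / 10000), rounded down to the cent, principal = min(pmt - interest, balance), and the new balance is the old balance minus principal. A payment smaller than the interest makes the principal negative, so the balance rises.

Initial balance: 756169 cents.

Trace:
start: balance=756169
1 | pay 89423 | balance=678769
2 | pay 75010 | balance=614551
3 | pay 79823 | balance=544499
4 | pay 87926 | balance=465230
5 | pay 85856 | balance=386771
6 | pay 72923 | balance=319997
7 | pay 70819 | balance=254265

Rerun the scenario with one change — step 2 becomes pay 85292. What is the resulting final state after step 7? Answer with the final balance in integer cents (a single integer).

243139

(re-executing from step 2 with the substitution; state before step 2: balance=678769)
2 | pay 85292 | balance=604269
3 | pay 79823 | balance=534053
4 | pay 87926 | balance=454618
5 | pay 85856 | balance=375990
6 | pay 72923 | balance=309045
7 | pay 70819 | balance=243139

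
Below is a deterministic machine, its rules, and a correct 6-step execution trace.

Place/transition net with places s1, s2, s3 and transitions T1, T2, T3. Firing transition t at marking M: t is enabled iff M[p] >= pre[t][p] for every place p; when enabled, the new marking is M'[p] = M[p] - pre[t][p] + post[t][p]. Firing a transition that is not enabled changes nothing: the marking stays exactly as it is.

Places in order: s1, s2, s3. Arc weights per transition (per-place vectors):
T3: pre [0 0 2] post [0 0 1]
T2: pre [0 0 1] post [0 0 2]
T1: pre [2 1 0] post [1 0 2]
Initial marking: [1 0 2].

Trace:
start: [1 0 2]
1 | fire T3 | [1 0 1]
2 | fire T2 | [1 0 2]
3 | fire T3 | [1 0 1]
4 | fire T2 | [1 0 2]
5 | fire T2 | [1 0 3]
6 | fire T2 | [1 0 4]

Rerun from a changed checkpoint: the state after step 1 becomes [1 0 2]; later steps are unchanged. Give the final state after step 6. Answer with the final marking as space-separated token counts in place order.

1 0 5

state after step 1 := [1 0 2]
2 | fire T2 | [1 0 3]
3 | fire T3 | [1 0 2]
4 | fire T2 | [1 0 3]
5 | fire T2 | [1 0 4]
6 | fire T2 | [1 0 5]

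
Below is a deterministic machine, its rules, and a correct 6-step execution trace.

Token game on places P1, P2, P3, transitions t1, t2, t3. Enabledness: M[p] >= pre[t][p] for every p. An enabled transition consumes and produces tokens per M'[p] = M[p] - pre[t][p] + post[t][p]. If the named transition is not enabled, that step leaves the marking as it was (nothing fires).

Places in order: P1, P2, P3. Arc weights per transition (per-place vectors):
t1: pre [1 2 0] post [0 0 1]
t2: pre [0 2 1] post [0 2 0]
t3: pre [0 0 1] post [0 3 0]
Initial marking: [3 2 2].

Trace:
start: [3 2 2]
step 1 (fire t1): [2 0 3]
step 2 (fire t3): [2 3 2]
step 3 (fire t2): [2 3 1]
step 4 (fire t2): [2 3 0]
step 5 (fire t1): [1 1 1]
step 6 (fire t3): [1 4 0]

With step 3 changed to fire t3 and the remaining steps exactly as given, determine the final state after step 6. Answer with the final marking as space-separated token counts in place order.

(re-executing from step 3 with the substitution; state before step 3: [2 3 2])
step 3 (fire t3): [2 6 1]
step 4 (fire t2): [2 6 0]
step 5 (fire t1): [1 4 1]
step 6 (fire t3): [1 7 0]

1 7 0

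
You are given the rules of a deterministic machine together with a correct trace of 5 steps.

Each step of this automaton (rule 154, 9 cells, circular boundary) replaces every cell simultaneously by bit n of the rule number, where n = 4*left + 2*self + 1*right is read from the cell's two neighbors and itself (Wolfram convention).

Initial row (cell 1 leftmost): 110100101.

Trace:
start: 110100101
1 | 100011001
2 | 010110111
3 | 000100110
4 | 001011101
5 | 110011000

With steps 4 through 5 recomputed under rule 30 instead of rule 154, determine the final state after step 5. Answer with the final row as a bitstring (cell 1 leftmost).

111000001

(re-executing steps 4..5 under rule 30; state before step 4: 000100110)
4 | 001111101
5 | 111000001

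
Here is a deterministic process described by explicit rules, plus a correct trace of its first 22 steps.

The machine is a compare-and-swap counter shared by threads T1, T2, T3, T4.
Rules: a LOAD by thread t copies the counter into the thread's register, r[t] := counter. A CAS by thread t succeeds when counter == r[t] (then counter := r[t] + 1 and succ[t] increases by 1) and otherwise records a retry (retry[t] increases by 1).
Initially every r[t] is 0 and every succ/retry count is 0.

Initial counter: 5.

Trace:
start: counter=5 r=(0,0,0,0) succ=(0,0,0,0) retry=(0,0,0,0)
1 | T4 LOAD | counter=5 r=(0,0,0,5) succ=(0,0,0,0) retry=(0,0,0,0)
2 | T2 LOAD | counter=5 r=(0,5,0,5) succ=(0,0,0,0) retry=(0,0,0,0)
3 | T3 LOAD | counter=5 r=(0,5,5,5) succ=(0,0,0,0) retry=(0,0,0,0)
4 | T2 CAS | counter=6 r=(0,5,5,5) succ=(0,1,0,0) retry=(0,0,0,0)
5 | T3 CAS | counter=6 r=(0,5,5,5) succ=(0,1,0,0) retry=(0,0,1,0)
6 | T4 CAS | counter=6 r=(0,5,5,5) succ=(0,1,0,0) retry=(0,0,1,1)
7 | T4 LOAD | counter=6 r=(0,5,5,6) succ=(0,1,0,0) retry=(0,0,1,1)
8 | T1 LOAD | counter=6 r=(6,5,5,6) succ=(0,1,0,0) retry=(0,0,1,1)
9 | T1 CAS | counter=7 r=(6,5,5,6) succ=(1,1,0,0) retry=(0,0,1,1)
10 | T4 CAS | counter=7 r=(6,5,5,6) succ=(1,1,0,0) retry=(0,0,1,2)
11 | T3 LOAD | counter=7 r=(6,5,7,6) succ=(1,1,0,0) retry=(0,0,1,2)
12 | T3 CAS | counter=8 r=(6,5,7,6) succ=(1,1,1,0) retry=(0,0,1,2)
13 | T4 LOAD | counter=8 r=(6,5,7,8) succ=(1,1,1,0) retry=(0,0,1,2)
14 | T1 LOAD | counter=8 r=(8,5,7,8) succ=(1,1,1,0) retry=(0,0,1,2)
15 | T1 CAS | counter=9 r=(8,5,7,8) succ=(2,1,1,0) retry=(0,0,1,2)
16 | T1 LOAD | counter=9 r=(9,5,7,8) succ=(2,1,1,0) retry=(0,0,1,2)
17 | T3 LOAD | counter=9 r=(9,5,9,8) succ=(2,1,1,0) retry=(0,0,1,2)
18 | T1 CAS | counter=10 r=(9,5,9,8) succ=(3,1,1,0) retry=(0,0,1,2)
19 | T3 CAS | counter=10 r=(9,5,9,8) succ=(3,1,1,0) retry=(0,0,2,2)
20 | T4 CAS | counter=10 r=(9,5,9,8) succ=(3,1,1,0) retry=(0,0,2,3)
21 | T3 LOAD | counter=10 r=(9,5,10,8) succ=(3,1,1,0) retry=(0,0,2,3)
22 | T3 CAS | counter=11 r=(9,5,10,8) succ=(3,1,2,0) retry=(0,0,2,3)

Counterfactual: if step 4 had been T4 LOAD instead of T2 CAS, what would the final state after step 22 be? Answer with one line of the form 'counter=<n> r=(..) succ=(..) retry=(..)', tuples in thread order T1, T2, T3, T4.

counter=11 r=(9,5,10,8) succ=(3,0,3,0) retry=(0,0,1,3)

(re-executing from step 4 with the substitution; state before step 4: counter=5 r=(0,5,5,5) succ=(0,0,0,0) retry=(0,0,0,0))
4 | T4 LOAD | counter=5 r=(0,5,5,5) succ=(0,0,0,0) retry=(0,0,0,0)
5 | T3 CAS | counter=6 r=(0,5,5,5) succ=(0,0,1,0) retry=(0,0,0,0)
6 | T4 CAS | counter=6 r=(0,5,5,5) succ=(0,0,1,0) retry=(0,0,0,1)
7 | T4 LOAD | counter=6 r=(0,5,5,6) succ=(0,0,1,0) retry=(0,0,0,1)
8 | T1 LOAD | counter=6 r=(6,5,5,6) succ=(0,0,1,0) retry=(0,0,0,1)
9 | T1 CAS | counter=7 r=(6,5,5,6) succ=(1,0,1,0) retry=(0,0,0,1)
10 | T4 CAS | counter=7 r=(6,5,5,6) succ=(1,0,1,0) retry=(0,0,0,2)
11 | T3 LOAD | counter=7 r=(6,5,7,6) succ=(1,0,1,0) retry=(0,0,0,2)
12 | T3 CAS | counter=8 r=(6,5,7,6) succ=(1,0,2,0) retry=(0,0,0,2)
13 | T4 LOAD | counter=8 r=(6,5,7,8) succ=(1,0,2,0) retry=(0,0,0,2)
14 | T1 LOAD | counter=8 r=(8,5,7,8) succ=(1,0,2,0) retry=(0,0,0,2)
15 | T1 CAS | counter=9 r=(8,5,7,8) succ=(2,0,2,0) retry=(0,0,0,2)
16 | T1 LOAD | counter=9 r=(9,5,7,8) succ=(2,0,2,0) retry=(0,0,0,2)
17 | T3 LOAD | counter=9 r=(9,5,9,8) succ=(2,0,2,0) retry=(0,0,0,2)
18 | T1 CAS | counter=10 r=(9,5,9,8) succ=(3,0,2,0) retry=(0,0,0,2)
19 | T3 CAS | counter=10 r=(9,5,9,8) succ=(3,0,2,0) retry=(0,0,1,2)
20 | T4 CAS | counter=10 r=(9,5,9,8) succ=(3,0,2,0) retry=(0,0,1,3)
21 | T3 LOAD | counter=10 r=(9,5,10,8) succ=(3,0,2,0) retry=(0,0,1,3)
22 | T3 CAS | counter=11 r=(9,5,10,8) succ=(3,0,3,0) retry=(0,0,1,3)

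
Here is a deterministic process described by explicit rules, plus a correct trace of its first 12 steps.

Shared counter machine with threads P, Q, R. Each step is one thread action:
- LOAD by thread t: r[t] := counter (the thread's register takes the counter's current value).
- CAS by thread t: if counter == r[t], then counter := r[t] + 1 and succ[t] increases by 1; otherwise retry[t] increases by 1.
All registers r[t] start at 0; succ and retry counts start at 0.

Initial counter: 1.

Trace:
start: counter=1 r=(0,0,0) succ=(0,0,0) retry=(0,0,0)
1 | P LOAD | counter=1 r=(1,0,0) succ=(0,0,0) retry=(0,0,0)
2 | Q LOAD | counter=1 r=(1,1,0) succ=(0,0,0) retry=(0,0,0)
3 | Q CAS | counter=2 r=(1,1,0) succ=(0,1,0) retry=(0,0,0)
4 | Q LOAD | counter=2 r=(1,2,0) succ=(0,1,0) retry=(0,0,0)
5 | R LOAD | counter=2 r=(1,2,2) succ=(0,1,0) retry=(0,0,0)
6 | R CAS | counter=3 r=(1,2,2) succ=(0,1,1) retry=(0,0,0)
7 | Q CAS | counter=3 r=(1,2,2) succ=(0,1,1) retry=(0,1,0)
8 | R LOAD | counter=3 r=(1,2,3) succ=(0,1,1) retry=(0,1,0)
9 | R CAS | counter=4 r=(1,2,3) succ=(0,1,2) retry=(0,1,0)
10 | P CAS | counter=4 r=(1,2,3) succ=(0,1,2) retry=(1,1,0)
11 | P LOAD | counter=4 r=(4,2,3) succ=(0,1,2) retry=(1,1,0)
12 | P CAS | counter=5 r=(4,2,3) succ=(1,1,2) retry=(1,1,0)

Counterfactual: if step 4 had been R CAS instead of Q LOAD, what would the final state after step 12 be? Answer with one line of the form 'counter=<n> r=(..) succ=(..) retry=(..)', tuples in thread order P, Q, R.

(re-executing from step 4 with the substitution; state before step 4: counter=2 r=(1,1,0) succ=(0,1,0) retry=(0,0,0))
4 | R CAS | counter=2 r=(1,1,0) succ=(0,1,0) retry=(0,0,1)
5 | R LOAD | counter=2 r=(1,1,2) succ=(0,1,0) retry=(0,0,1)
6 | R CAS | counter=3 r=(1,1,2) succ=(0,1,1) retry=(0,0,1)
7 | Q CAS | counter=3 r=(1,1,2) succ=(0,1,1) retry=(0,1,1)
8 | R LOAD | counter=3 r=(1,1,3) succ=(0,1,1) retry=(0,1,1)
9 | R CAS | counter=4 r=(1,1,3) succ=(0,1,2) retry=(0,1,1)
10 | P CAS | counter=4 r=(1,1,3) succ=(0,1,2) retry=(1,1,1)
11 | P LOAD | counter=4 r=(4,1,3) succ=(0,1,2) retry=(1,1,1)
12 | P CAS | counter=5 r=(4,1,3) succ=(1,1,2) retry=(1,1,1)

counter=5 r=(4,1,3) succ=(1,1,2) retry=(1,1,1)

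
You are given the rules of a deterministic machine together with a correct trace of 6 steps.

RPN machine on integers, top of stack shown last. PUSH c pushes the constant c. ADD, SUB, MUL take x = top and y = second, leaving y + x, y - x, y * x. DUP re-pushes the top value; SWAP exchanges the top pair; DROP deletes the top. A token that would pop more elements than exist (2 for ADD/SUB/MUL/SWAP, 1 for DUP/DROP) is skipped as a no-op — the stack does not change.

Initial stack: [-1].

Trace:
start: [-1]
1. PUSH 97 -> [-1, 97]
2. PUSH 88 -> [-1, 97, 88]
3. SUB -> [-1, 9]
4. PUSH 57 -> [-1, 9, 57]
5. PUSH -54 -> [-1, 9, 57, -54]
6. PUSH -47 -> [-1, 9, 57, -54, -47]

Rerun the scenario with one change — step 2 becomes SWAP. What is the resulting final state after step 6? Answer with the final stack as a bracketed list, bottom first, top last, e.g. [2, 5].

[98, 57, -54, -47]

(re-executing from step 2 with the substitution; state before step 2: [-1, 97])
2. SWAP -> [97, -1]
3. SUB -> [98]
4. PUSH 57 -> [98, 57]
5. PUSH -54 -> [98, 57, -54]
6. PUSH -47 -> [98, 57, -54, -47]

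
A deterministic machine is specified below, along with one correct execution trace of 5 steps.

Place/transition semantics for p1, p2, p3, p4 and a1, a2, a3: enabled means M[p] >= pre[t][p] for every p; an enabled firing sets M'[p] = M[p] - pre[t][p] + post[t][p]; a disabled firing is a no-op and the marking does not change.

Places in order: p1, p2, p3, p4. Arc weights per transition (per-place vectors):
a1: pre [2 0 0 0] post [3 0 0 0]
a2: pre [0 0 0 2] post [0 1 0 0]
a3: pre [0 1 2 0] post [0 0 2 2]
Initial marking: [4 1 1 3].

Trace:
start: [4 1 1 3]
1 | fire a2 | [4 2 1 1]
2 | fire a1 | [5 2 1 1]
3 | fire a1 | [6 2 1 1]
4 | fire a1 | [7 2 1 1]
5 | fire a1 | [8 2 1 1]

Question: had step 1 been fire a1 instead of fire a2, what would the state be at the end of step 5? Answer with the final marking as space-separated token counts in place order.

(re-executing from step 1 with the substitution; state before step 1: [4 1 1 3])
1 | fire a1 | [5 1 1 3]
2 | fire a1 | [6 1 1 3]
3 | fire a1 | [7 1 1 3]
4 | fire a1 | [8 1 1 3]
5 | fire a1 | [9 1 1 3]

9 1 1 3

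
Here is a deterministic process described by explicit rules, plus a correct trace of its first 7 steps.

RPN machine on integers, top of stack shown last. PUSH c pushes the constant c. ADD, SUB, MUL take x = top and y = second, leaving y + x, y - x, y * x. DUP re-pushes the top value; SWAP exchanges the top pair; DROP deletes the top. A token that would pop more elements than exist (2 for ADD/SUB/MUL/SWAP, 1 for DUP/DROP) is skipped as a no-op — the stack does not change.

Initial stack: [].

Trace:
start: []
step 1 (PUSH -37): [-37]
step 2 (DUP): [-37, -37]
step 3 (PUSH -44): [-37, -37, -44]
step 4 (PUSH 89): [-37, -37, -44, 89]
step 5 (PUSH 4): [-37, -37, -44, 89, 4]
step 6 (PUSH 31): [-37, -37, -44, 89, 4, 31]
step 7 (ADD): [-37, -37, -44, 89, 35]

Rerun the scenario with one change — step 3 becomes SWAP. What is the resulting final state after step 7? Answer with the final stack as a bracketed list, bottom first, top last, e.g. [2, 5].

[-37, -37, 89, 35]

(re-executing from step 3 with the substitution; state before step 3: [-37, -37])
step 3 (SWAP): [-37, -37]
step 4 (PUSH 89): [-37, -37, 89]
step 5 (PUSH 4): [-37, -37, 89, 4]
step 6 (PUSH 31): [-37, -37, 89, 4, 31]
step 7 (ADD): [-37, -37, 89, 35]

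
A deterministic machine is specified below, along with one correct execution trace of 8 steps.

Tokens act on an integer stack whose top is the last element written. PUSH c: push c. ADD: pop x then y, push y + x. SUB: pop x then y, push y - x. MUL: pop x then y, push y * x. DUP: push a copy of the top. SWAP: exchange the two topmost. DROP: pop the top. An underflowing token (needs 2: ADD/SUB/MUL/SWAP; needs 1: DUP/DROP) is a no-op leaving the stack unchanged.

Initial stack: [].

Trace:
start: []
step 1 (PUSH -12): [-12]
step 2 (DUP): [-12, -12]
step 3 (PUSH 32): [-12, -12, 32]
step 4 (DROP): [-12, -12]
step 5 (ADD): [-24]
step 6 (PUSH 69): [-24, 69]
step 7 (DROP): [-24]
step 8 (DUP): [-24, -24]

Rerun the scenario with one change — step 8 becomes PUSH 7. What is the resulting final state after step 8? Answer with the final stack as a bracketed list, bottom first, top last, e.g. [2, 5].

(re-executing from step 8 with the substitution; state before step 8: [-24])
step 8 (PUSH 7): [-24, 7]

[-24, 7]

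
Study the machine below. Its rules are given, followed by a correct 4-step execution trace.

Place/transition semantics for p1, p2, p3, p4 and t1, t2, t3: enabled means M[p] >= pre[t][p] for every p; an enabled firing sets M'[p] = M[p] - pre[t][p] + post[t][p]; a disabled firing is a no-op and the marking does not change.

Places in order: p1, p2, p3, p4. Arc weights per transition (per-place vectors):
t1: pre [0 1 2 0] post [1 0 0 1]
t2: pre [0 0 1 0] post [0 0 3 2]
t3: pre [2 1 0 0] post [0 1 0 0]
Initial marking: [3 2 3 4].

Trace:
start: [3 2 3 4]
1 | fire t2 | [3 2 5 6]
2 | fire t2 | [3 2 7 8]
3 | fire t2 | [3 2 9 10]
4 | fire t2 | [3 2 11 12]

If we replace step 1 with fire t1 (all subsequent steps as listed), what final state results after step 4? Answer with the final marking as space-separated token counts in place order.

(re-executing from step 1 with the substitution; state before step 1: [3 2 3 4])
1 | fire t1 | [4 1 1 5]
2 | fire t2 | [4 1 3 7]
3 | fire t2 | [4 1 5 9]
4 | fire t2 | [4 1 7 11]

4 1 7 11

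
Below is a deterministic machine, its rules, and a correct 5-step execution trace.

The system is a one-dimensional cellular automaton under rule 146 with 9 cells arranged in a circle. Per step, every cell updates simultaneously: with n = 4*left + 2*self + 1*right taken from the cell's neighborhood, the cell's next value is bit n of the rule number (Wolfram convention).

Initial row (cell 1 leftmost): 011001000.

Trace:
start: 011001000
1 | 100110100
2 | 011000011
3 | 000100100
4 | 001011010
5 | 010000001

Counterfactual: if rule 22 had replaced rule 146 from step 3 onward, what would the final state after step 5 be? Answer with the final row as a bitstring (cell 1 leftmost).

(re-executing steps 3..5 under rule 22; state before step 3: 011000011)
3 | 000100100
4 | 001111110
5 | 010000001

010000001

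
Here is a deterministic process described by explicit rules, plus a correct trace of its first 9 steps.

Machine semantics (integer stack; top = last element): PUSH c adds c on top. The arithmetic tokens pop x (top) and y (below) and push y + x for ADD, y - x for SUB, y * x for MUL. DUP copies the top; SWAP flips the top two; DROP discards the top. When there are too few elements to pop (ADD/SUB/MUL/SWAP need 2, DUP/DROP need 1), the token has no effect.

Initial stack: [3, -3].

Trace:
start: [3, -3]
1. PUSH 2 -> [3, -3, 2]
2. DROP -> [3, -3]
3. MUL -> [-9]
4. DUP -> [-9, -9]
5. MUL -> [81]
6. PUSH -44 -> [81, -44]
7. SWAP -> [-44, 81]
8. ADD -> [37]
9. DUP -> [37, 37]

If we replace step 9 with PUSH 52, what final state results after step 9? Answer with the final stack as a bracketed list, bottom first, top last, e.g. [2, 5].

[37, 52]

(re-executing from step 9 with the substitution; state before step 9: [37])
9. PUSH 52 -> [37, 52]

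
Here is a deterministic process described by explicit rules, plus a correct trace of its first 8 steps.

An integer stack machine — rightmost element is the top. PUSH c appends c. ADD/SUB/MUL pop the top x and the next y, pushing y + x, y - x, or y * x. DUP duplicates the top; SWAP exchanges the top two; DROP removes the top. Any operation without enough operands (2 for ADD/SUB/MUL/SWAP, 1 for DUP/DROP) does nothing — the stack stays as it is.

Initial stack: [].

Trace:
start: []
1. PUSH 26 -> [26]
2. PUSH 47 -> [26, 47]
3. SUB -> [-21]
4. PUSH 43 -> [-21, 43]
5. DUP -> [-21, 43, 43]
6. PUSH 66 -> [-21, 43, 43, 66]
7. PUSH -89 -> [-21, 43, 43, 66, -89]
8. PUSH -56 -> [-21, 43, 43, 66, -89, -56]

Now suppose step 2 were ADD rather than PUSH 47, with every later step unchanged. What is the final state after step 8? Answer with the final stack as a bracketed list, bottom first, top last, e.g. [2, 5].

[26, 43, 43, 66, -89, -56]

(re-executing from step 2 with the substitution; state before step 2: [26])
2. ADD -> [26]
3. SUB -> [26]
4. PUSH 43 -> [26, 43]
5. DUP -> [26, 43, 43]
6. PUSH 66 -> [26, 43, 43, 66]
7. PUSH -89 -> [26, 43, 43, 66, -89]
8. PUSH -56 -> [26, 43, 43, 66, -89, -56]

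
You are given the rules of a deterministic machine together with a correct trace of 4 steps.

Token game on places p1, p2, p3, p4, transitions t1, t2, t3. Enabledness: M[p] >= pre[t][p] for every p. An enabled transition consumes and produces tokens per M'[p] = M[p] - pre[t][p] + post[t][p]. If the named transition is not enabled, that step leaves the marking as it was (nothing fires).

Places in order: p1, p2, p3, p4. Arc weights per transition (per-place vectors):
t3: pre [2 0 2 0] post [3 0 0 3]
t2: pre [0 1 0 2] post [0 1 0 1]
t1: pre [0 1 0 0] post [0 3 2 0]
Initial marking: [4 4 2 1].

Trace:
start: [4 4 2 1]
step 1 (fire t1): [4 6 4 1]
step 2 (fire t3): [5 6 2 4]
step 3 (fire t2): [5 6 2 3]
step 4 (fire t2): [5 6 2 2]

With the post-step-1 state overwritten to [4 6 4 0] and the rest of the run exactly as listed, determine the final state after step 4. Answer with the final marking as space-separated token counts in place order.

state after step 1 := [4 6 4 0]
step 2 (fire t3): [5 6 2 3]
step 3 (fire t2): [5 6 2 2]
step 4 (fire t2): [5 6 2 1]

5 6 2 1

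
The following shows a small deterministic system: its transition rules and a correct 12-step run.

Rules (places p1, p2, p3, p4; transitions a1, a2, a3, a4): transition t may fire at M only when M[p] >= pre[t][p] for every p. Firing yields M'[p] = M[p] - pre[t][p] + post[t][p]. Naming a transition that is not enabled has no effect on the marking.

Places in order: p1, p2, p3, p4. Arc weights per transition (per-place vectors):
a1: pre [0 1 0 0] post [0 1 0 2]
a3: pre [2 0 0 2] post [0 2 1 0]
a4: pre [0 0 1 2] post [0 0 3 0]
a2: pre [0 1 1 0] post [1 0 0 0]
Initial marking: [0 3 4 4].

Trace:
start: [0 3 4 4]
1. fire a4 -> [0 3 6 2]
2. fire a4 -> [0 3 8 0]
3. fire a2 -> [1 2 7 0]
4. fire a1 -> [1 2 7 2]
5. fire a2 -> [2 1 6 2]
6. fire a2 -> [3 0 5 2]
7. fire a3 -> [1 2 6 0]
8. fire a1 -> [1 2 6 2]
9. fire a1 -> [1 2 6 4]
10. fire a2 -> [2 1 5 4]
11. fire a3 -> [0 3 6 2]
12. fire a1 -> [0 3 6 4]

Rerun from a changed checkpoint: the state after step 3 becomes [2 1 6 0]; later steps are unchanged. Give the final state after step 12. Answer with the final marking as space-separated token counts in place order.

0 3 6 4

state after step 3 := [2 1 6 0]
4. fire a1 -> [2 1 6 2]
5. fire a2 -> [3 0 5 2]
6. fire a2 -> [3 0 5 2]
7. fire a3 -> [1 2 6 0]
8. fire a1 -> [1 2 6 2]
9. fire a1 -> [1 2 6 4]
10. fire a2 -> [2 1 5 4]
11. fire a3 -> [0 3 6 2]
12. fire a1 -> [0 3 6 4]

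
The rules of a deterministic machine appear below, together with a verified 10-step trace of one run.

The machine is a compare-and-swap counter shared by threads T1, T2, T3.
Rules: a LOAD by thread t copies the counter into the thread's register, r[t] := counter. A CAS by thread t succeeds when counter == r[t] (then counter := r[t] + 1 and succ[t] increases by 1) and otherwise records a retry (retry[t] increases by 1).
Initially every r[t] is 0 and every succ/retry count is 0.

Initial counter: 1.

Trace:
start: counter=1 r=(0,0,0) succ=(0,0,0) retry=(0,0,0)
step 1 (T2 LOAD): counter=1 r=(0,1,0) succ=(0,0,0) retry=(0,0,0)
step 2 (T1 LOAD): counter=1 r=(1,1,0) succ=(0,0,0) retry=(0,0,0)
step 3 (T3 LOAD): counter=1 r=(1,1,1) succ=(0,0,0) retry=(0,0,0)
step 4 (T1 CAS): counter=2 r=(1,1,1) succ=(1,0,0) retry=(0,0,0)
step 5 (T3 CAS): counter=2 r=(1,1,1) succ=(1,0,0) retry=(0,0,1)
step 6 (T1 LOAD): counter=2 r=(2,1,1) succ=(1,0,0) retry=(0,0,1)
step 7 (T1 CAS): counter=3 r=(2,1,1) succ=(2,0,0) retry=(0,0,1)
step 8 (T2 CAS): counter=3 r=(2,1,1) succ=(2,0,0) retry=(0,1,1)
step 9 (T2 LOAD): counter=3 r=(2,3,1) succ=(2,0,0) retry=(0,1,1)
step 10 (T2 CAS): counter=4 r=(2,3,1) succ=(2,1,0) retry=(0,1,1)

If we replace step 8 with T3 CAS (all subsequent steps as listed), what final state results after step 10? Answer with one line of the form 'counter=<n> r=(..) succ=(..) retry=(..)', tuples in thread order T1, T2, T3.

(re-executing from step 8 with the substitution; state before step 8: counter=3 r=(2,1,1) succ=(2,0,0) retry=(0,0,1))
step 8 (T3 CAS): counter=3 r=(2,1,1) succ=(2,0,0) retry=(0,0,2)
step 9 (T2 LOAD): counter=3 r=(2,3,1) succ=(2,0,0) retry=(0,0,2)
step 10 (T2 CAS): counter=4 r=(2,3,1) succ=(2,1,0) retry=(0,0,2)

counter=4 r=(2,3,1) succ=(2,1,0) retry=(0,0,2)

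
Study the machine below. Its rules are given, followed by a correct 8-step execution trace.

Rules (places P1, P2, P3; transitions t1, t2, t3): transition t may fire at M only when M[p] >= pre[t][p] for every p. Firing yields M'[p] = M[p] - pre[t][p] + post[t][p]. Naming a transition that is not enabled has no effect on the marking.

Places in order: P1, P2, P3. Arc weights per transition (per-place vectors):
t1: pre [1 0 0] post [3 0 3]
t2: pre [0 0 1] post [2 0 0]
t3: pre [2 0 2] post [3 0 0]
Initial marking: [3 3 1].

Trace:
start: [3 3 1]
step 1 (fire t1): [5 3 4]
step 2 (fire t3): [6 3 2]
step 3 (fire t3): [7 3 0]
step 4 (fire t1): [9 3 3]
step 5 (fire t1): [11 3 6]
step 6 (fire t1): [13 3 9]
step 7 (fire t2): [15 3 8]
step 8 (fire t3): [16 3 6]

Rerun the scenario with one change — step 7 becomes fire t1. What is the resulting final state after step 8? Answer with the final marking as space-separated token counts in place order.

16 3 10

(re-executing from step 7 with the substitution; state before step 7: [13 3 9])
step 7 (fire t1): [15 3 12]
step 8 (fire t3): [16 3 10]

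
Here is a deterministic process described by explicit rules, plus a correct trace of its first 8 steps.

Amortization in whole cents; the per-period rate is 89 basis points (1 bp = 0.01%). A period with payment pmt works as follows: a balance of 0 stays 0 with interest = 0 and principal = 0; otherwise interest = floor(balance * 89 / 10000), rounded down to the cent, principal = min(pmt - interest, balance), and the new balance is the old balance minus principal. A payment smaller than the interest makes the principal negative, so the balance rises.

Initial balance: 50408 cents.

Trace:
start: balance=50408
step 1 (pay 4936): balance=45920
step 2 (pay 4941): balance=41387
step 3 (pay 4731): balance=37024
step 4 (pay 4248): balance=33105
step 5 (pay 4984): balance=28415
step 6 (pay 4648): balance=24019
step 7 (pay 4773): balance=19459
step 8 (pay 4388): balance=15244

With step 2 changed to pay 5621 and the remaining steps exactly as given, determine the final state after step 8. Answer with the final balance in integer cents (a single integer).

(re-executing from step 2 with the substitution; state before step 2: balance=45920)
step 2 (pay 5621): balance=40707
step 3 (pay 4731): balance=36338
step 4 (pay 4248): balance=32413
step 5 (pay 4984): balance=27717
step 6 (pay 4648): balance=23315
step 7 (pay 4773): balance=18749
step 8 (pay 4388): balance=14527

14527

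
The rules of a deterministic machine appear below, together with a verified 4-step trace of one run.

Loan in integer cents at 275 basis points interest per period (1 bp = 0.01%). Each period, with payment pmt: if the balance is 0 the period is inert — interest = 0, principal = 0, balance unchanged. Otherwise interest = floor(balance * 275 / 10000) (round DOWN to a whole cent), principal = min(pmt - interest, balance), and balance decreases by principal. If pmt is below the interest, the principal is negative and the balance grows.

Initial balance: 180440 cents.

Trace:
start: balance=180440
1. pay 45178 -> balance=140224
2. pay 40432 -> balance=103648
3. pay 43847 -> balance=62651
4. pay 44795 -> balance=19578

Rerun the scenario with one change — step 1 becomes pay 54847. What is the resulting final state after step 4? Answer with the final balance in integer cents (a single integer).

9090

(re-executing from step 1 with the substitution; state before step 1: balance=180440)
1. pay 54847 -> balance=130555
2. pay 40432 -> balance=93713
3. pay 43847 -> balance=52443
4. pay 44795 -> balance=9090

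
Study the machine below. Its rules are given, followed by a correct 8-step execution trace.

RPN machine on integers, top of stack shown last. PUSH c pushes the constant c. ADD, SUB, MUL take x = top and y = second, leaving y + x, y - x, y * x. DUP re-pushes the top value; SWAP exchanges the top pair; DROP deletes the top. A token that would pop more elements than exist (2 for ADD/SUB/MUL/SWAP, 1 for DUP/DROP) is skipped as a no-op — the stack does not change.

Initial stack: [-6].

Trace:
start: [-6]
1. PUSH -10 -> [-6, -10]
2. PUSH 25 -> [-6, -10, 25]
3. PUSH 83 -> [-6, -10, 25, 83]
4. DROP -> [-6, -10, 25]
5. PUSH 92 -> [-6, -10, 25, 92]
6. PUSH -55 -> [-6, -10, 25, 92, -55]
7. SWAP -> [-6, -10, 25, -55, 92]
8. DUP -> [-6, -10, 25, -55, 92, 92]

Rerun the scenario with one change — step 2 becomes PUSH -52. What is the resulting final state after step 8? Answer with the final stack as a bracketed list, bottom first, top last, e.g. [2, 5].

(re-executing from step 2 with the substitution; state before step 2: [-6, -10])
2. PUSH -52 -> [-6, -10, -52]
3. PUSH 83 -> [-6, -10, -52, 83]
4. DROP -> [-6, -10, -52]
5. PUSH 92 -> [-6, -10, -52, 92]
6. PUSH -55 -> [-6, -10, -52, 92, -55]
7. SWAP -> [-6, -10, -52, -55, 92]
8. DUP -> [-6, -10, -52, -55, 92, 92]

[-6, -10, -52, -55, 92, 92]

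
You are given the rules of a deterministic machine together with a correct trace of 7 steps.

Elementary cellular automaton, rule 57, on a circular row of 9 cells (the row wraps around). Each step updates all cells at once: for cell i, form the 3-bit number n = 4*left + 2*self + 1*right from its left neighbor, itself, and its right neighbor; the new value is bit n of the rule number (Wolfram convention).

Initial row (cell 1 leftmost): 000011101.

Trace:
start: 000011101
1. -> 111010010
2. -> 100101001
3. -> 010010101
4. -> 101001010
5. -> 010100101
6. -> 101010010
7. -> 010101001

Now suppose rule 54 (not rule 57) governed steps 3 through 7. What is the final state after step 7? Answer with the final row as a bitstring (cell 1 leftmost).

(re-executing steps 3..7 under rule 54; state before step 3: 100101001)
3. -> 011111110
4. -> 100000001
5. -> 010000010
6. -> 111000111
7. -> 000101000

000101000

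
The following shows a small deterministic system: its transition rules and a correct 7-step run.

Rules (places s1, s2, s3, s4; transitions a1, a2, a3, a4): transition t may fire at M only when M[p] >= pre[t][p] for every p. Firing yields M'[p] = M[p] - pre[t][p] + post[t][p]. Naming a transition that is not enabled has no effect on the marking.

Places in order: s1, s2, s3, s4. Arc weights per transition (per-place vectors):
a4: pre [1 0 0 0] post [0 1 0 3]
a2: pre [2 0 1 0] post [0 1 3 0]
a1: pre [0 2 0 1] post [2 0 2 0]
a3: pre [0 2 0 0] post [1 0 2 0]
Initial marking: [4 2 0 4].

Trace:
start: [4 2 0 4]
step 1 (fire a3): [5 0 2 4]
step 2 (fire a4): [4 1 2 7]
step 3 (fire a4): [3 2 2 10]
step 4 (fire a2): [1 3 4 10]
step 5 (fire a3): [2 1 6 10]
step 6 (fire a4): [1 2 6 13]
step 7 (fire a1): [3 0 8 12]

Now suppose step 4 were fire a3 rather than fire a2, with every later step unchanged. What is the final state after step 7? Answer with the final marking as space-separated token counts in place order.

3 1 4 13

(re-executing from step 4 with the substitution; state before step 4: [3 2 2 10])
step 4 (fire a3): [4 0 4 10]
step 5 (fire a3): [4 0 4 10]
step 6 (fire a4): [3 1 4 13]
step 7 (fire a1): [3 1 4 13]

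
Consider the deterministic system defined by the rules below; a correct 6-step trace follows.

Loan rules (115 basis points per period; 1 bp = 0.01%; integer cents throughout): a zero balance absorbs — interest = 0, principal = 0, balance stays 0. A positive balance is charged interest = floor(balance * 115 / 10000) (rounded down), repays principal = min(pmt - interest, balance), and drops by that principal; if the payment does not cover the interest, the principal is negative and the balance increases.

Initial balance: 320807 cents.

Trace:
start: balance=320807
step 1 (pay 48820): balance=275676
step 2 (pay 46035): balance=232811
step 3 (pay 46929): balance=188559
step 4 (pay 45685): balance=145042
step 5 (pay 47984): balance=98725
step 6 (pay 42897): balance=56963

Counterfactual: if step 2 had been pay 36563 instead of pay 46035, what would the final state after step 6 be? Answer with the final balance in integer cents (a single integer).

66879

(re-executing from step 2 with the substitution; state before step 2: balance=275676)
step 2 (pay 36563): balance=242283
step 3 (pay 46929): balance=198140
step 4 (pay 45685): balance=154733
step 5 (pay 47984): balance=108528
step 6 (pay 42897): balance=66879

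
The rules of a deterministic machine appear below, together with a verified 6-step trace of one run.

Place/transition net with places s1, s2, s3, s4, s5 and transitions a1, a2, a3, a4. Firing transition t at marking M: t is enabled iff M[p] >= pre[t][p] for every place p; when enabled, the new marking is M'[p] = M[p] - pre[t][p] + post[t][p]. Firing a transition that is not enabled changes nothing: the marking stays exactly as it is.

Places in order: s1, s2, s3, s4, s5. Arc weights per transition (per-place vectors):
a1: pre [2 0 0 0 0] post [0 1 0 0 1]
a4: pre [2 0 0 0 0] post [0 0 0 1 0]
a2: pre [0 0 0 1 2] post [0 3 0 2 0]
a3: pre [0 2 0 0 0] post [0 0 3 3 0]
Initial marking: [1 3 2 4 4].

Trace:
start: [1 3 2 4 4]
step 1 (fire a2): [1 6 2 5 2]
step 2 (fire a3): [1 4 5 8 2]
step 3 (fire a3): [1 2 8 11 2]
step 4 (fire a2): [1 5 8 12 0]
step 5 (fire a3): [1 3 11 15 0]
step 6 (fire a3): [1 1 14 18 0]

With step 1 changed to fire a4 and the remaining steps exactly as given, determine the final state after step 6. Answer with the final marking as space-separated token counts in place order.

(re-executing from step 1 with the substitution; state before step 1: [1 3 2 4 4])
step 1 (fire a4): [1 3 2 4 4]
step 2 (fire a3): [1 1 5 7 4]
step 3 (fire a3): [1 1 5 7 4]
step 4 (fire a2): [1 4 5 8 2]
step 5 (fire a3): [1 2 8 11 2]
step 6 (fire a3): [1 0 11 14 2]

1 0 11 14 2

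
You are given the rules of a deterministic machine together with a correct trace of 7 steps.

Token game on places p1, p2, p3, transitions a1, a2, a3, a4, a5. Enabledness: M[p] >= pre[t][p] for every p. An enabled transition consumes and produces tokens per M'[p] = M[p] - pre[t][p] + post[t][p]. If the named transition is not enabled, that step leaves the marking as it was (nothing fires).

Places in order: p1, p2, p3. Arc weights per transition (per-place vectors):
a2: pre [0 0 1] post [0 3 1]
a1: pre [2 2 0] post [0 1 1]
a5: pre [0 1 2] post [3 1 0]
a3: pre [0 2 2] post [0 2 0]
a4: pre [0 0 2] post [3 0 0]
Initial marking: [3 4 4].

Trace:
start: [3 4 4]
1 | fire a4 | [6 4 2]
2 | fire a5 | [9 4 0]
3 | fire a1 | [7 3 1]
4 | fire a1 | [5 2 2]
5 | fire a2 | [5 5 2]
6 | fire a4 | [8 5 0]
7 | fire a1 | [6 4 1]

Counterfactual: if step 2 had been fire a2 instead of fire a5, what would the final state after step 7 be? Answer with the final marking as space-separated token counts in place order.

(re-executing from step 2 with the substitution; state before step 2: [6 4 2])
2 | fire a2 | [6 7 2]
3 | fire a1 | [4 6 3]
4 | fire a1 | [2 5 4]
5 | fire a2 | [2 8 4]
6 | fire a4 | [5 8 2]
7 | fire a1 | [3 7 3]

3 7 3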